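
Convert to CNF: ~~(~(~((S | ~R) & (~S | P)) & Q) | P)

(S | ~R | ~Q | P) & (~S | P | ~Q)

~~(~(~((S | ~R) & (~S | P)) & Q) | P)
≡ ~(~((S | ~R) & (~S | P)) & Q) | P
≡ ~~((S | ~R) & (~S | P)) | ~Q | P
≡ ((S | ~R) & (~S | P)) | ~Q | P
≡ (S | ~R | ~Q | P) & (~S | P | ~Q | P)
≡ (S | ~R | ~Q | P) & (~S | P | ~Q)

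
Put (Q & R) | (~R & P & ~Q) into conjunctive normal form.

(Q & R) | (~R & P & ~Q)
≡ (Q | ~R) & (Q | P) & (Q | ~Q) & (R | ~R) & (R | P) & (R | ~Q)   [distribute | over &]
≡ (Q | ~R) & (Q | P) & (R | P) & (R | ~Q)   [simplify]

(Q | ~R) & (Q | P) & (R | P) & (R | ~Q)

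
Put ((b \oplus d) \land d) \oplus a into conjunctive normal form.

(\lnot b \lor \lnot d \lor a) \land (d \lor a) \land (\lnot d \lor b \lor \lnot a)

((b \oplus d) \land d) \oplus a
≡ (((b \oplus d) \land d) \lor a) \land \lnot ((b \oplus d) \land d \land a)   — expand \oplus
≡ (((b \lor d) \land \lnot (b \land d) \land d) \lor a) \land \lnot ((b \oplus d) \land d \land a)   — expand \oplus
≡ (((b \lor d) \land \lnot (b \land d) \land d) \lor a) \land \lnot ((b \lor d) \land \lnot (b \land d) \land d \land a)   — expand \oplus
≡ (((b \lor d) \land (\lnot b \lor \lnot d) \land d) \lor a) \land \lnot ((b \lor d) \land \lnot (b \land d) \land d \land a)   — De Morgan
≡ (((b \lor d) \land (\lnot b \lor \lnot d) \land d) \lor a) \land (\lnot (b \lor d) \lor \lnot \lnot (b \land d) \lor \lnot d \lor \lnot a)   — De Morgan
≡ (((b \lor d) \land (\lnot b \lor \lnot d) \land d) \lor a) \land ((\lnot b \land \lnot d) \lor \lnot \lnot (b \land d) \lor \lnot d \lor \lnot a)   — De Morgan
≡ (((b \lor d) \land (\lnot b \lor \lnot d) \land d) \lor a) \land ((\lnot b \land \lnot d) \lor (b \land d) \lor \lnot d \lor \lnot a)   — double negation
≡ (b \lor d \lor a) \land (\lnot b \lor \lnot d \lor a) \land (d \lor a) \land (\lnot b \lor b \lor \lnot d \lor \lnot a) \land (\lnot b \lor d \lor \lnot d \lor \lnot a) \land (\lnot d \lor b \lor \lnot d \lor \lnot a) \land (\lnot d \lor d \lor \lnot d \lor \lnot a)   — distribute \lor over \land
≡ (\lnot b \lor \lnot d \lor a) \land (d \lor a) \land (\lnot d \lor b \lor \lnot a)   — simplify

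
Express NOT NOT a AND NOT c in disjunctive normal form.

NOT NOT a AND NOT c
≡ a AND NOT c   (double negation)

a AND NOT c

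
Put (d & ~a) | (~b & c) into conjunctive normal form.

(d & ~a) | (~b & c)
≡ (d | ~b) & (d | c) & (~a | ~b) & (~a | c)   [distribute | over &]

(d | ~b) & (d | c) & (~a | ~b) & (~a | c)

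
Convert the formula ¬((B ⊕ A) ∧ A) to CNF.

¬A ∨ B

¬((B ⊕ A) ∧ A)
⇔ ¬((B ∨ A) ∧ ¬(B ∧ A) ∧ A)   — expand ⊕
⇔ ¬(B ∨ A) ∨ ¬¬(B ∧ A) ∨ ¬A   — De Morgan
⇔ (¬B ∧ ¬A) ∨ ¬¬(B ∧ A) ∨ ¬A   — De Morgan
⇔ (¬B ∧ ¬A) ∨ (B ∧ A) ∨ ¬A   — double negation
⇔ (¬B ∨ B ∨ ¬A) ∧ (¬B ∨ A ∨ ¬A) ∧ (¬A ∨ B ∨ ¬A) ∧ (¬A ∨ A ∨ ¬A)   — distribute ∨ over ∧
⇔ ¬A ∨ B   — simplify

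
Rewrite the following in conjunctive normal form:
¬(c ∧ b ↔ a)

¬(c ∧ b ↔ a)
⇔ ¬((c ∧ b → a) ∧ (a → c ∧ b))   [eliminate ↔]
⇔ ¬((¬(c ∧ b) ∨ a) ∧ (a → c ∧ b))   [eliminate →]
⇔ ¬((¬(c ∧ b) ∨ a) ∧ (¬a ∨ c ∧ b))   [eliminate →]
⇔ ¬(¬(c ∧ b) ∨ a) ∨ ¬(¬a ∨ c ∧ b)   [De Morgan]
⇔ ¬¬(c ∧ b) ∧ ¬a ∨ ¬(¬a ∨ c ∧ b)   [De Morgan]
⇔ c ∧ b ∧ ¬a ∨ ¬(¬a ∨ c ∧ b)   [double negation]
⇔ c ∧ b ∧ ¬a ∨ ¬¬a ∧ ¬(c ∧ b)   [De Morgan]
⇔ c ∧ b ∧ ¬a ∨ a ∧ ¬(c ∧ b)   [double negation]
⇔ c ∧ b ∧ ¬a ∨ a ∧ (¬c ∨ ¬b)   [De Morgan]
⇔ (c ∨ a) ∧ (c ∨ ¬c ∨ ¬b) ∧ (b ∨ a) ∧ (b ∨ ¬c ∨ ¬b) ∧ (¬a ∨ a) ∧ (¬a ∨ ¬c ∨ ¬b)   [distribute ∨ over ∧]
⇔ (c ∨ a) ∧ (b ∨ a) ∧ (¬a ∨ ¬c ∨ ¬b)   [simplify]

(c ∨ a) ∧ (b ∨ a) ∧ (¬a ∨ ¬c ∨ ¬b)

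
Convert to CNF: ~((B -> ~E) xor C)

~((B -> ~E) xor C)
≡ ~(((B -> ~E) | C) & ~((B -> ~E) & C))   — expand xor
≡ ~((~B | ~E | C) & ~((B -> ~E) & C))   — eliminate ->
≡ ~((~B | ~E | C) & ~((~B | ~E) & C))   — eliminate ->
≡ ~(~B | ~E | C) | ~~((~B | ~E) & C)   — De Morgan
≡ (~~B & ~~E & ~C) | ~~((~B | ~E) & C)   — De Morgan
≡ (B & ~~E & ~C) | ~~((~B | ~E) & C)   — double negation
≡ (B & E & ~C) | ~~((~B | ~E) & C)   — double negation
≡ (B & E & ~C) | ((~B | ~E) & C)   — double negation
≡ (B | ~B | ~E) & (B | C) & (E | ~B | ~E) & (E | C) & (~C | ~B | ~E) & (~C | C)   — distribute | over &
≡ (B | C) & (E | C) & (~C | ~B | ~E)   — simplify

(B | C) & (E | C) & (~C | ~B | ~E)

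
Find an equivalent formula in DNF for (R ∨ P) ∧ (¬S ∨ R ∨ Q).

R ∨ (P ∧ ¬S) ∨ (P ∧ Q)

(R ∨ P) ∧ (¬S ∨ R ∨ Q)
≡ (R ∧ ¬S) ∨ (R ∧ R) ∨ (R ∧ Q) ∨ (P ∧ ¬S) ∨ (P ∧ R) ∨ (P ∧ Q)   [distribute ∧ over ∨]
≡ R ∨ (P ∧ ¬S) ∨ (P ∧ Q)   [simplify]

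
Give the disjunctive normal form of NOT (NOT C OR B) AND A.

NOT (NOT C OR B) AND A
≡ NOT NOT C AND NOT B AND A   [De Morgan]
≡ C AND NOT B AND A   [double negation]

C AND NOT B AND A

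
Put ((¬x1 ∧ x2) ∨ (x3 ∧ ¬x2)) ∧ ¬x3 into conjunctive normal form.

((¬x1 ∧ x2) ∨ (x3 ∧ ¬x2)) ∧ ¬x3
⇔ (¬x1 ∨ x3) ∧ (¬x1 ∨ ¬x2) ∧ (x2 ∨ x3) ∧ (x2 ∨ ¬x2) ∧ ¬x3   [distribute ∨ over ∧]
⇔ (¬x1 ∨ x3) ∧ (¬x1 ∨ ¬x2) ∧ (x2 ∨ x3) ∧ ¬x3   [simplify]

(¬x1 ∨ x3) ∧ (¬x1 ∨ ¬x2) ∧ (x2 ∨ x3) ∧ ¬x3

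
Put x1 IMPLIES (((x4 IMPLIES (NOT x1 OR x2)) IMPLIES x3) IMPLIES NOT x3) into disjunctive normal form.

x1 IMPLIES (((x4 IMPLIES (NOT x1 OR x2)) IMPLIES x3) IMPLIES NOT x3)
⇔ NOT x1 OR (((x4 IMPLIES (NOT x1 OR x2)) IMPLIES x3) IMPLIES NOT x3)
⇔ NOT x1 OR NOT ((x4 IMPLIES (NOT x1 OR x2)) IMPLIES x3) OR NOT x3
⇔ NOT x1 OR NOT (NOT (x4 IMPLIES (NOT x1 OR x2)) OR x3) OR NOT x3
⇔ NOT x1 OR NOT (NOT (NOT x4 OR NOT x1 OR x2) OR x3) OR NOT x3
⇔ NOT x1 OR (NOT NOT (NOT x4 OR NOT x1 OR x2) AND NOT x3) OR NOT x3
⇔ NOT x1 OR ((NOT x4 OR NOT x1 OR x2) AND NOT x3) OR NOT x3
⇔ NOT x1 OR (NOT x4 AND NOT x3) OR (NOT x1 AND NOT x3) OR (x2 AND NOT x3) OR NOT x3
⇔ NOT x1 OR NOT x3

NOT x1 OR NOT x3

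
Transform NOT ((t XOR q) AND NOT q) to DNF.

NOT ((t XOR q) AND NOT q)
= NOT (((t AND NOT q) OR (NOT t AND q)) AND NOT q)   [expand XOR]
= NOT ((t AND NOT q) OR (NOT t AND q)) OR NOT NOT q   [De Morgan]
= (NOT (t AND NOT q) AND NOT (NOT t AND q)) OR NOT NOT q   [De Morgan]
= ((NOT t OR NOT NOT q) AND NOT (NOT t AND q)) OR NOT NOT q   [De Morgan]
= ((NOT t OR q) AND NOT (NOT t AND q)) OR NOT NOT q   [double negation]
= ((NOT t OR q) AND (NOT NOT t OR NOT q)) OR NOT NOT q   [De Morgan]
= ((NOT t OR q) AND (t OR NOT q)) OR NOT NOT q   [double negation]
= ((NOT t OR q) AND (t OR NOT q)) OR q   [double negation]
= (NOT t AND t) OR (NOT t AND NOT q) OR (q AND t) OR (q AND NOT q) OR q   [distribute AND over OR]
= (NOT t AND NOT q) OR q   [simplify]

(NOT t AND NOT q) OR q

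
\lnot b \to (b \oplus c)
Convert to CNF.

b \lor c

\lnot b \to (b \oplus c)
≡ \lnot \lnot b \lor (b \oplus c)   (eliminate \to)
≡ \lnot \lnot b \lor ((b \lor c) \land \lnot (b \land c))   (expand \oplus)
≡ b \lor ((b \lor c) \land \lnot (b \land c))   (double negation)
≡ b \lor ((b \lor c) \land (\lnot b \lor \lnot c))   (De Morgan)
≡ (b \lor b \lor c) \land (b \lor \lnot b \lor \lnot c)   (distribute \lor over \land)
≡ b \lor c   (simplify)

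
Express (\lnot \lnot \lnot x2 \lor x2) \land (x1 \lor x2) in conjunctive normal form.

x1 \lor x2

(\lnot \lnot \lnot x2 \lor x2) \land (x1 \lor x2)
≡ (\lnot x2 \lor x2) \land (x1 \lor x2)   (double negation)
≡ x1 \lor x2   (simplify)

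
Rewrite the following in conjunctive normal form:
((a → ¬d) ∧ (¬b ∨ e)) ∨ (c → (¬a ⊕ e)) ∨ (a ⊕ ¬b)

¬a ∨ ¬d ∨ ¬c ∨ e ∨ b

((a → ¬d) ∧ (¬b ∨ e)) ∨ (c → (¬a ⊕ e)) ∨ (a ⊕ ¬b)
≡ ((¬a ∨ ¬d) ∧ (¬b ∨ e)) ∨ (c → (¬a ⊕ e)) ∨ (a ⊕ ¬b)   [eliminate →]
≡ ((¬a ∨ ¬d) ∧ (¬b ∨ e)) ∨ ¬c ∨ (¬a ⊕ e) ∨ (a ⊕ ¬b)   [eliminate →]
≡ ((¬a ∨ ¬d) ∧ (¬b ∨ e)) ∨ ¬c ∨ ((¬a ∨ e) ∧ ¬(¬a ∧ e)) ∨ (a ⊕ ¬b)   [expand ⊕]
≡ ((¬a ∨ ¬d) ∧ (¬b ∨ e)) ∨ ¬c ∨ ((¬a ∨ e) ∧ ¬(¬a ∧ e)) ∨ ((a ∨ ¬b) ∧ ¬(a ∧ ¬b))   [expand ⊕]
≡ ((¬a ∨ ¬d) ∧ (¬b ∨ e)) ∨ ¬c ∨ ((¬a ∨ e) ∧ (¬¬a ∨ ¬e)) ∨ ((a ∨ ¬b) ∧ ¬(a ∧ ¬b))   [De Morgan]
≡ ((¬a ∨ ¬d) ∧ (¬b ∨ e)) ∨ ¬c ∨ ((¬a ∨ e) ∧ (a ∨ ¬e)) ∨ ((a ∨ ¬b) ∧ ¬(a ∧ ¬b))   [double negation]
≡ ((¬a ∨ ¬d) ∧ (¬b ∨ e)) ∨ ¬c ∨ ((¬a ∨ e) ∧ (a ∨ ¬e)) ∨ ((a ∨ ¬b) ∧ (¬a ∨ ¬¬b))   [De Morgan]
≡ ((¬a ∨ ¬d) ∧ (¬b ∨ e)) ∨ ¬c ∨ ((¬a ∨ e) ∧ (a ∨ ¬e)) ∨ ((a ∨ ¬b) ∧ (¬a ∨ b))   [double negation]
≡ (¬a ∨ ¬d ∨ ¬c ∨ ¬a ∨ e ∨ a ∨ ¬b) ∧ (¬a ∨ ¬d ∨ ¬c ∨ ¬a ∨ e ∨ ¬a ∨ b) ∧ (¬a ∨ ¬d ∨ ¬c ∨ a ∨ ¬e ∨ a ∨ ¬b) ∧ (¬a ∨ ¬d ∨ ¬c ∨ a ∨ ¬e ∨ ¬a ∨ b) ∧ (¬b ∨ e ∨ ¬c ∨ ¬a ∨ e ∨ a ∨ ¬b) ∧ (¬b ∨ e ∨ ¬c ∨ ¬a ∨ e ∨ ¬a ∨ b) ∧ (¬b ∨ e ∨ ¬c ∨ a ∨ ¬e ∨ a ∨ ¬b) ∧ (¬b ∨ e ∨ ¬c ∨ a ∨ ¬e ∨ ¬a ∨ b)   [distribute ∨ over ∧]
≡ ¬a ∨ ¬d ∨ ¬c ∨ e ∨ b   [simplify]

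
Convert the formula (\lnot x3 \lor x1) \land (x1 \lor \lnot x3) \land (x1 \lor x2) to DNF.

(\lnot x3 \lor x1) \land (x1 \lor \lnot x3) \land (x1 \lor x2)
⇔ (\lnot x3 \land x1 \land x1) \lor (\lnot x3 \land x1 \land x2) \lor (\lnot x3 \land \lnot x3 \land x1) \lor (\lnot x3 \land \lnot x3 \land x2) \lor (x1 \land x1 \land x1) \lor (x1 \land x1 \land x2) \lor (x1 \land \lnot x3 \land x1) \lor (x1 \land \lnot x3 \land x2)
⇔ (\lnot x3 \land x2) \lor x1

(\lnot x3 \land x2) \lor x1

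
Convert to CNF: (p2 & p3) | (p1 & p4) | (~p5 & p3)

(p2 | p1 | ~p5) & (p2 | p4 | ~p5) & (p3 | p1) & (p3 | p4)

(p2 & p3) | (p1 & p4) | (~p5 & p3)
≡ (p2 | p1 | ~p5) & (p2 | p1 | p3) & (p2 | p4 | ~p5) & (p2 | p4 | p3) & (p3 | p1 | ~p5) & (p3 | p1 | p3) & (p3 | p4 | ~p5) & (p3 | p4 | p3)   (distribute | over &)
≡ (p2 | p1 | ~p5) & (p2 | p4 | ~p5) & (p3 | p1) & (p3 | p4)   (simplify)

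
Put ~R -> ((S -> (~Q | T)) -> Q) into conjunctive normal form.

R | Q

~R -> ((S -> (~Q | T)) -> Q)
⇔ ~~R | ((S -> (~Q | T)) -> Q)
⇔ ~~R | ~(S -> (~Q | T)) | Q
⇔ ~~R | ~(~S | ~Q | T) | Q
⇔ R | ~(~S | ~Q | T) | Q
⇔ R | (~~S & ~~Q & ~T) | Q
⇔ R | (S & ~~Q & ~T) | Q
⇔ R | (S & Q & ~T) | Q
⇔ (R | S | Q) & (R | Q | Q) & (R | ~T | Q)
⇔ R | Q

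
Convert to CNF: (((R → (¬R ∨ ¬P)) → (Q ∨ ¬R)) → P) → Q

(P ∨ Q ∨ ¬R) ∧ (¬P ∨ Q)

(((R → (¬R ∨ ¬P)) → (Q ∨ ¬R)) → P) → Q
⇔ ¬(((R → (¬R ∨ ¬P)) → (Q ∨ ¬R)) → P) ∨ Q   (eliminate →)
⇔ ¬(¬((R → (¬R ∨ ¬P)) → (Q ∨ ¬R)) ∨ P) ∨ Q   (eliminate →)
⇔ ¬(¬(¬(R → (¬R ∨ ¬P)) ∨ Q ∨ ¬R) ∨ P) ∨ Q   (eliminate →)
⇔ ¬(¬(¬(¬R ∨ ¬R ∨ ¬P) ∨ Q ∨ ¬R) ∨ P) ∨ Q   (eliminate →)
⇔ (¬¬(¬(¬R ∨ ¬R ∨ ¬P) ∨ Q ∨ ¬R) ∧ ¬P) ∨ Q   (De Morgan)
⇔ ((¬(¬R ∨ ¬R ∨ ¬P) ∨ Q ∨ ¬R) ∧ ¬P) ∨ Q   (double negation)
⇔ (((¬¬R ∧ ¬¬R ∧ ¬¬P) ∨ Q ∨ ¬R) ∧ ¬P) ∨ Q   (De Morgan)
⇔ (((R ∧ ¬¬R ∧ ¬¬P) ∨ Q ∨ ¬R) ∧ ¬P) ∨ Q   (double negation)
⇔ (((R ∧ R ∧ ¬¬P) ∨ Q ∨ ¬R) ∧ ¬P) ∨ Q   (double negation)
⇔ (((R ∧ R ∧ P) ∨ Q ∨ ¬R) ∧ ¬P) ∨ Q   (double negation)
⇔ (R ∨ Q ∨ ¬R ∨ Q) ∧ (R ∨ Q ∨ ¬R ∨ Q) ∧ (P ∨ Q ∨ ¬R ∨ Q) ∧ (¬P ∨ Q)   (distribute ∨ over ∧)
⇔ (P ∨ Q ∨ ¬R) ∧ (¬P ∨ Q)   (simplify)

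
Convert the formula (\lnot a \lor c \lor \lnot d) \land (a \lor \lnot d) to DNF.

(c \land a) \lor \lnot d

(\lnot a \lor c \lor \lnot d) \land (a \lor \lnot d)
= (\lnot a \land a) \lor (\lnot a \land \lnot d) \lor (c \land a) \lor (c \land \lnot d) \lor (\lnot d \land a) \lor (\lnot d \land \lnot d)   [distribute \land over \lor]
= (c \land a) \lor \lnot d   [simplify]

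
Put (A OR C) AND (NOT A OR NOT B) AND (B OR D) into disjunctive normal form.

(A AND NOT B AND D) OR (C AND NOT A AND B) OR (C AND NOT A AND D) OR (C AND NOT B AND D)

(A OR C) AND (NOT A OR NOT B) AND (B OR D)
≡ (A AND NOT A AND B) OR (A AND NOT A AND D) OR (A AND NOT B AND B) OR (A AND NOT B AND D) OR (C AND NOT A AND B) OR (C AND NOT A AND D) OR (C AND NOT B AND B) OR (C AND NOT B AND D)
≡ (A AND NOT B AND D) OR (C AND NOT A AND B) OR (C AND NOT A AND D) OR (C AND NOT B AND D)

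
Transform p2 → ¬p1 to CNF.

¬p2 ∨ ¬p1

p2 → ¬p1
= ¬p2 ∨ ¬p1   — eliminate →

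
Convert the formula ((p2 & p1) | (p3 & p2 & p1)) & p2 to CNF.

((p2 & p1) | (p3 & p2 & p1)) & p2
≡ (p2 | p3) & (p2 | p2) & (p2 | p1) & (p1 | p3) & (p1 | p2) & (p1 | p1) & p2   — distribute | over &
≡ p2 & p1   — simplify

p2 & p1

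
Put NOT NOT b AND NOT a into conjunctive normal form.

b AND NOT a

NOT NOT b AND NOT a
≡ b AND NOT a   [double negation]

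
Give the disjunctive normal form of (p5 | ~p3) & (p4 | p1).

(p5 | ~p3) & (p4 | p1)
≡ (p5 & p4) | (p5 & p1) | (~p3 & p4) | (~p3 & p1)   (distribute & over |)

(p5 & p4) | (p5 & p1) | (~p3 & p4) | (~p3 & p1)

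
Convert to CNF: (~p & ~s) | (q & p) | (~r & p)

(~p | q | ~r) & (~s | q | ~r) & (~s | p)

(~p & ~s) | (q & p) | (~r & p)
= (~p | q | ~r) & (~p | q | p) & (~p | p | ~r) & (~p | p | p) & (~s | q | ~r) & (~s | q | p) & (~s | p | ~r) & (~s | p | p)   [distribute | over &]
= (~p | q | ~r) & (~s | q | ~r) & (~s | p)   [simplify]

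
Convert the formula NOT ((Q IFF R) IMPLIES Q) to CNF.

(NOT R OR Q) AND NOT Q

NOT ((Q IFF R) IMPLIES Q)
≡ NOT (NOT (Q IFF R) OR Q)   — eliminate IMPLIES
≡ NOT (NOT ((Q IMPLIES R) AND (R IMPLIES Q)) OR Q)   — eliminate IFF
≡ NOT (NOT ((NOT Q OR R) AND (R IMPLIES Q)) OR Q)   — eliminate IMPLIES
≡ NOT (NOT ((NOT Q OR R) AND (NOT R OR Q)) OR Q)   — eliminate IMPLIES
≡ NOT NOT ((NOT Q OR R) AND (NOT R OR Q)) AND NOT Q   — De Morgan
≡ (NOT Q OR R) AND (NOT R OR Q) AND NOT Q   — double negation
≡ (NOT R OR Q) AND NOT Q   — simplify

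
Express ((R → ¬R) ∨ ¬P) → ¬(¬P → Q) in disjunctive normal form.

((R → ¬R) ∨ ¬P) → ¬(¬P → Q)
≡ ¬((R → ¬R) ∨ ¬P) ∨ ¬(¬P → Q)   — eliminate →
≡ ¬(¬R ∨ ¬R ∨ ¬P) ∨ ¬(¬P → Q)   — eliminate →
≡ ¬(¬R ∨ ¬R ∨ ¬P) ∨ ¬(¬¬P ∨ Q)   — eliminate →
≡ (¬¬R ∧ ¬¬R ∧ ¬¬P) ∨ ¬(¬¬P ∨ Q)   — De Morgan
≡ (R ∧ ¬¬R ∧ ¬¬P) ∨ ¬(¬¬P ∨ Q)   — double negation
≡ (R ∧ R ∧ ¬¬P) ∨ ¬(¬¬P ∨ Q)   — double negation
≡ (R ∧ R ∧ P) ∨ ¬(¬¬P ∨ Q)   — double negation
≡ (R ∧ R ∧ P) ∨ (¬¬¬P ∧ ¬Q)   — De Morgan
≡ (R ∧ R ∧ P) ∨ (¬P ∧ ¬Q)   — double negation
≡ (R ∧ P) ∨ (¬P ∧ ¬Q)   — simplify

(R ∧ P) ∨ (¬P ∧ ¬Q)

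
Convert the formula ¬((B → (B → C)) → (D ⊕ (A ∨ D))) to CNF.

¬((B → (B → C)) → (D ⊕ (A ∨ D)))
= ¬(¬(B → (B → C)) ∨ (D ⊕ (A ∨ D)))   (eliminate →)
= ¬(¬(¬B ∨ (B → C)) ∨ (D ⊕ (A ∨ D)))   (eliminate →)
= ¬(¬(¬B ∨ ¬B ∨ C) ∨ (D ⊕ (A ∨ D)))   (eliminate →)
= ¬(¬(¬B ∨ ¬B ∨ C) ∨ ((D ∨ A ∨ D) ∧ ¬(D ∧ (A ∨ D))))   (expand ⊕)
= ¬¬(¬B ∨ ¬B ∨ C) ∧ ¬((D ∨ A ∨ D) ∧ ¬(D ∧ (A ∨ D)))   (De Morgan)
= (¬B ∨ ¬B ∨ C) ∧ ¬((D ∨ A ∨ D) ∧ ¬(D ∧ (A ∨ D)))   (double negation)
= (¬B ∨ ¬B ∨ C) ∧ (¬(D ∨ A ∨ D) ∨ ¬¬(D ∧ (A ∨ D)))   (De Morgan)
= (¬B ∨ ¬B ∨ C) ∧ ((¬D ∧ ¬A ∧ ¬D) ∨ ¬¬(D ∧ (A ∨ D)))   (De Morgan)
= (¬B ∨ ¬B ∨ C) ∧ ((¬D ∧ ¬A ∧ ¬D) ∨ (D ∧ (A ∨ D)))   (double negation)
= (¬B ∨ ¬B ∨ C) ∧ (¬D ∨ D) ∧ (¬D ∨ A ∨ D) ∧ (¬A ∨ D) ∧ (¬A ∨ A ∨ D) ∧ (¬D ∨ D) ∧ (¬D ∨ A ∨ D)   (distribute ∨ over ∧)
= (¬B ∨ C) ∧ (¬A ∨ D)   (simplify)

(¬B ∨ C) ∧ (¬A ∨ D)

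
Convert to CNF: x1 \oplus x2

x1 \oplus x2
= (x1 \lor x2) \land \lnot (x1 \land x2)   [expand \oplus]
= (x1 \lor x2) \land (\lnot x1 \lor \lnot x2)   [De Morgan]

(x1 \lor x2) \land (\lnot x1 \lor \lnot x2)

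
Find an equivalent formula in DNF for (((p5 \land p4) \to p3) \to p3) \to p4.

(\lnot p5 \land \lnot p3) \lor (\lnot p4 \land \lnot p3) \lor p4

(((p5 \land p4) \to p3) \to p3) \to p4
= \lnot (((p5 \land p4) \to p3) \to p3) \lor p4   — eliminate \to
= \lnot (\lnot ((p5 \land p4) \to p3) \lor p3) \lor p4   — eliminate \to
= \lnot (\lnot (\lnot (p5 \land p4) \lor p3) \lor p3) \lor p4   — eliminate \to
= (\lnot \lnot (\lnot (p5 \land p4) \lor p3) \land \lnot p3) \lor p4   — De Morgan
= ((\lnot (p5 \land p4) \lor p3) \land \lnot p3) \lor p4   — double negation
= ((\lnot p5 \lor \lnot p4 \lor p3) \land \lnot p3) \lor p4   — De Morgan
= (\lnot p5 \land \lnot p3) \lor (\lnot p4 \land \lnot p3) \lor (p3 \land \lnot p3) \lor p4   — distribute \land over \lor
= (\lnot p5 \land \lnot p3) \lor (\lnot p4 \land \lnot p3) \lor p4   — simplify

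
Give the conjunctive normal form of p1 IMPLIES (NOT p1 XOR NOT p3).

p1 IMPLIES (NOT p1 XOR NOT p3)
⇔ NOT p1 OR (NOT p1 XOR NOT p3)   [eliminate IMPLIES]
⇔ NOT p1 OR ((NOT p1 OR NOT p3) AND NOT (NOT p1 AND NOT p3))   [expand XOR]
⇔ NOT p1 OR ((NOT p1 OR NOT p3) AND (NOT NOT p1 OR NOT NOT p3))   [De Morgan]
⇔ NOT p1 OR ((NOT p1 OR NOT p3) AND (p1 OR NOT NOT p3))   [double negation]
⇔ NOT p1 OR ((NOT p1 OR NOT p3) AND (p1 OR p3))   [double negation]
⇔ (NOT p1 OR NOT p1 OR NOT p3) AND (NOT p1 OR p1 OR p3)   [distribute OR over AND]
⇔ NOT p1 OR NOT p3   [simplify]

NOT p1 OR NOT p3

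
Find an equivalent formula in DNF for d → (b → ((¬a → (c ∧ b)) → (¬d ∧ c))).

¬d ∨ ¬b ∨ (¬a ∧ ¬c)

d → (b → ((¬a → (c ∧ b)) → (¬d ∧ c)))
≡ ¬d ∨ (b → ((¬a → (c ∧ b)) → (¬d ∧ c)))
≡ ¬d ∨ ¬b ∨ ((¬a → (c ∧ b)) → (¬d ∧ c))
≡ ¬d ∨ ¬b ∨ ¬(¬a → (c ∧ b)) ∨ (¬d ∧ c)
≡ ¬d ∨ ¬b ∨ ¬(¬¬a ∨ (c ∧ b)) ∨ (¬d ∧ c)
≡ ¬d ∨ ¬b ∨ (¬¬¬a ∧ ¬(c ∧ b)) ∨ (¬d ∧ c)
≡ ¬d ∨ ¬b ∨ (¬a ∧ ¬(c ∧ b)) ∨ (¬d ∧ c)
≡ ¬d ∨ ¬b ∨ (¬a ∧ (¬c ∨ ¬b)) ∨ (¬d ∧ c)
≡ ¬d ∨ ¬b ∨ (¬a ∧ ¬c) ∨ (¬a ∧ ¬b) ∨ (¬d ∧ c)
≡ ¬d ∨ ¬b ∨ (¬a ∧ ¬c)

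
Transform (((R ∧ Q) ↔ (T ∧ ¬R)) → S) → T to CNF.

(¬R ∨ ¬Q ∨ T) ∧ (¬S ∨ T)

(((R ∧ Q) ↔ (T ∧ ¬R)) → S) → T
⇔ ¬(((R ∧ Q) ↔ (T ∧ ¬R)) → S) ∨ T   — eliminate →
⇔ ¬(¬((R ∧ Q) ↔ (T ∧ ¬R)) ∨ S) ∨ T   — eliminate →
⇔ ¬(¬(((R ∧ Q) → (T ∧ ¬R)) ∧ ((T ∧ ¬R) → (R ∧ Q))) ∨ S) ∨ T   — eliminate ↔
⇔ ¬(¬((¬(R ∧ Q) ∨ (T ∧ ¬R)) ∧ ((T ∧ ¬R) → (R ∧ Q))) ∨ S) ∨ T   — eliminate →
⇔ ¬(¬((¬(R ∧ Q) ∨ (T ∧ ¬R)) ∧ (¬(T ∧ ¬R) ∨ (R ∧ Q))) ∨ S) ∨ T   — eliminate →
⇔ (¬¬((¬(R ∧ Q) ∨ (T ∧ ¬R)) ∧ (¬(T ∧ ¬R) ∨ (R ∧ Q))) ∧ ¬S) ∨ T   — De Morgan
⇔ ((¬(R ∧ Q) ∨ (T ∧ ¬R)) ∧ (¬(T ∧ ¬R) ∨ (R ∧ Q)) ∧ ¬S) ∨ T   — double negation
⇔ ((¬R ∨ ¬Q ∨ (T ∧ ¬R)) ∧ (¬(T ∧ ¬R) ∨ (R ∧ Q)) ∧ ¬S) ∨ T   — De Morgan
⇔ ((¬R ∨ ¬Q ∨ (T ∧ ¬R)) ∧ (¬T ∨ ¬¬R ∨ (R ∧ Q)) ∧ ¬S) ∨ T   — De Morgan
⇔ ((¬R ∨ ¬Q ∨ (T ∧ ¬R)) ∧ (¬T ∨ R ∨ (R ∧ Q)) ∧ ¬S) ∨ T   — double negation
⇔ (¬R ∨ ¬Q ∨ T ∨ T) ∧ (¬R ∨ ¬Q ∨ ¬R ∨ T) ∧ (¬T ∨ R ∨ R ∨ T) ∧ (¬T ∨ R ∨ Q ∨ T) ∧ (¬S ∨ T)   — distribute ∨ over ∧
⇔ (¬R ∨ ¬Q ∨ T) ∧ (¬S ∨ T)   — simplify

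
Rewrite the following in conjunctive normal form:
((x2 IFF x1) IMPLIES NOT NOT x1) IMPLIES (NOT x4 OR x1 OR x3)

NOT x2 OR x1 OR NOT x4 OR x3

((x2 IFF x1) IMPLIES NOT NOT x1) IMPLIES (NOT x4 OR x1 OR x3)
≡ NOT ((x2 IFF x1) IMPLIES NOT NOT x1) OR NOT x4 OR x1 OR x3   [eliminate IMPLIES]
≡ NOT (NOT (x2 IFF x1) OR NOT NOT x1) OR NOT x4 OR x1 OR x3   [eliminate IMPLIES]
≡ NOT (NOT ((x2 IMPLIES x1) AND (x1 IMPLIES x2)) OR NOT NOT x1) OR NOT x4 OR x1 OR x3   [eliminate IFF]
≡ NOT (NOT ((NOT x2 OR x1) AND (x1 IMPLIES x2)) OR NOT NOT x1) OR NOT x4 OR x1 OR x3   [eliminate IMPLIES]
≡ NOT (NOT ((NOT x2 OR x1) AND (NOT x1 OR x2)) OR NOT NOT x1) OR NOT x4 OR x1 OR x3   [eliminate IMPLIES]
≡ (NOT NOT ((NOT x2 OR x1) AND (NOT x1 OR x2)) AND NOT NOT NOT x1) OR NOT x4 OR x1 OR x3   [De Morgan]
≡ ((NOT x2 OR x1) AND (NOT x1 OR x2) AND NOT NOT NOT x1) OR NOT x4 OR x1 OR x3   [double negation]
≡ ((NOT x2 OR x1) AND (NOT x1 OR x2) AND NOT x1) OR NOT x4 OR x1 OR x3   [double negation]
≡ (NOT x2 OR x1 OR NOT x4 OR x1 OR x3) AND (NOT x1 OR x2 OR NOT x4 OR x1 OR x3) AND (NOT x1 OR NOT x4 OR x1 OR x3)   [distribute OR over AND]
≡ NOT x2 OR x1 OR NOT x4 OR x3   [simplify]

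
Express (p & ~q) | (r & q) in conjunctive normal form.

(p | r) & (p | q) & (~q | r)

(p & ~q) | (r & q)
≡ (p | r) & (p | q) & (~q | r) & (~q | q)   — distribute | over &
≡ (p | r) & (p | q) & (~q | r)   — simplify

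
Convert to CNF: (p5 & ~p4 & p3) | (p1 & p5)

p5 & (~p4 | p1) & (p3 | p1)

(p5 & ~p4 & p3) | (p1 & p5)
⇔ (p5 | p1) & (p5 | p5) & (~p4 | p1) & (~p4 | p5) & (p3 | p1) & (p3 | p5)   [distribute | over &]
⇔ p5 & (~p4 | p1) & (p3 | p1)   [simplify]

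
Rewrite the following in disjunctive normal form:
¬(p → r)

p ∧ ¬r

¬(p → r)
⇔ ¬(¬p ∨ r)
⇔ ¬¬p ∧ ¬r
⇔ p ∧ ¬r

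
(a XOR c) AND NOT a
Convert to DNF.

NOT a AND c

(a XOR c) AND NOT a
= ((a AND NOT c) OR (NOT a AND c)) AND NOT a   [expand XOR]
= (a AND NOT c AND NOT a) OR (NOT a AND c AND NOT a)   [distribute AND over OR]
= NOT a AND c   [simplify]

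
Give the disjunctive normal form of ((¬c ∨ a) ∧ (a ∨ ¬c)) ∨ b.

((¬c ∨ a) ∧ (a ∨ ¬c)) ∨ b
≡ (¬c ∧ a) ∨ (¬c ∧ ¬c) ∨ (a ∧ a) ∨ (a ∧ ¬c) ∨ b   [distribute ∧ over ∨]
≡ ¬c ∨ a ∨ b   [simplify]

¬c ∨ a ∨ b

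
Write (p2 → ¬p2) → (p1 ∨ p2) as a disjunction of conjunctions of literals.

(p2 → ¬p2) → (p1 ∨ p2)
≡ ¬(p2 → ¬p2) ∨ p1 ∨ p2   [eliminate →]
≡ ¬(¬p2 ∨ ¬p2) ∨ p1 ∨ p2   [eliminate →]
≡ (¬¬p2 ∧ ¬¬p2) ∨ p1 ∨ p2   [De Morgan]
≡ (p2 ∧ ¬¬p2) ∨ p1 ∨ p2   [double negation]
≡ (p2 ∧ p2) ∨ p1 ∨ p2   [double negation]
≡ p2 ∨ p1   [simplify]

p2 ∨ p1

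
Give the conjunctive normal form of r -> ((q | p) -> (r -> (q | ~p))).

~r | ~p | q

r -> ((q | p) -> (r -> (q | ~p)))
≡ ~r | ((q | p) -> (r -> (q | ~p)))   [eliminate ->]
≡ ~r | ~(q | p) | (r -> (q | ~p))   [eliminate ->]
≡ ~r | ~(q | p) | ~r | q | ~p   [eliminate ->]
≡ ~r | (~q & ~p) | ~r | q | ~p   [De Morgan]
≡ (~r | ~q | ~r | q | ~p) & (~r | ~p | ~r | q | ~p)   [distribute | over &]
≡ ~r | ~p | q   [simplify]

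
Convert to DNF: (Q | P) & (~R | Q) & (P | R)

(Q & P) | (Q & R) | (P & ~R)

(Q | P) & (~R | Q) & (P | R)
= (Q & ~R & P) | (Q & ~R & R) | (Q & Q & P) | (Q & Q & R) | (P & ~R & P) | (P & ~R & R) | (P & Q & P) | (P & Q & R)   [distribute & over |]
= (Q & P) | (Q & R) | (P & ~R)   [simplify]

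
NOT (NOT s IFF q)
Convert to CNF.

(NOT s OR q) AND (NOT q OR s)

NOT (NOT s IFF q)
≡ NOT ((NOT s IMPLIES q) AND (q IMPLIES NOT s))   [eliminate IFF]
≡ NOT ((NOT NOT s OR q) AND (q IMPLIES NOT s))   [eliminate IMPLIES]
≡ NOT ((NOT NOT s OR q) AND (NOT q OR NOT s))   [eliminate IMPLIES]
≡ NOT (NOT NOT s OR q) OR NOT (NOT q OR NOT s)   [De Morgan]
≡ (NOT NOT NOT s AND NOT q) OR NOT (NOT q OR NOT s)   [De Morgan]
≡ (NOT s AND NOT q) OR NOT (NOT q OR NOT s)   [double negation]
≡ (NOT s AND NOT q) OR (NOT NOT q AND NOT NOT s)   [De Morgan]
≡ (NOT s AND NOT q) OR (q AND NOT NOT s)   [double negation]
≡ (NOT s AND NOT q) OR (q AND s)   [double negation]
≡ (NOT s OR q) AND (NOT s OR s) AND (NOT q OR q) AND (NOT q OR s)   [distribute OR over AND]
≡ (NOT s OR q) AND (NOT q OR s)   [simplify]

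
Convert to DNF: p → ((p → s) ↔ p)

p → ((p → s) ↔ p)
≡ ¬p ∨ ((p → s) ↔ p)   (eliminate →)
≡ ¬p ∨ (((p → s) → p) ∧ (p → (p → s)))   (eliminate ↔)
≡ ¬p ∨ ((¬(p → s) ∨ p) ∧ (p → (p → s)))   (eliminate →)
≡ ¬p ∨ ((¬(¬p ∨ s) ∨ p) ∧ (p → (p → s)))   (eliminate →)
≡ ¬p ∨ ((¬(¬p ∨ s) ∨ p) ∧ (¬p ∨ (p → s)))   (eliminate →)
≡ ¬p ∨ ((¬(¬p ∨ s) ∨ p) ∧ (¬p ∨ ¬p ∨ s))   (eliminate →)
≡ ¬p ∨ (((¬¬p ∧ ¬s) ∨ p) ∧ (¬p ∨ ¬p ∨ s))   (De Morgan)
≡ ¬p ∨ (((p ∧ ¬s) ∨ p) ∧ (¬p ∨ ¬p ∨ s))   (double negation)
≡ ¬p ∨ (p ∧ ¬s ∧ ¬p) ∨ (p ∧ ¬s ∧ ¬p) ∨ (p ∧ ¬s ∧ s) ∨ (p ∧ ¬p) ∨ (p ∧ ¬p) ∨ (p ∧ s)   (distribute ∧ over ∨)
≡ ¬p ∨ (p ∧ s)   (simplify)

¬p ∨ (p ∧ s)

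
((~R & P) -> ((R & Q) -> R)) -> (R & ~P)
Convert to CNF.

(~R | ~P) & R & (Q | ~P)

((~R & P) -> ((R & Q) -> R)) -> (R & ~P)
= ~((~R & P) -> ((R & Q) -> R)) | (R & ~P)   [eliminate ->]
= ~(~(~R & P) | ((R & Q) -> R)) | (R & ~P)   [eliminate ->]
= ~(~(~R & P) | ~(R & Q) | R) | (R & ~P)   [eliminate ->]
= (~~(~R & P) & ~~(R & Q) & ~R) | (R & ~P)   [De Morgan]
= (~R & P & ~~(R & Q) & ~R) | (R & ~P)   [double negation]
= (~R & P & R & Q & ~R) | (R & ~P)   [double negation]
= (~R | R) & (~R | ~P) & (P | R) & (P | ~P) & (R | R) & (R | ~P) & (Q | R) & (Q | ~P) & (~R | R) & (~R | ~P)   [distribute | over &]
= (~R | ~P) & R & (Q | ~P)   [simplify]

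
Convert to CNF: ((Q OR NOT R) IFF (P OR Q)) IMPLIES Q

((Q OR NOT R) IFF (P OR Q)) IMPLIES Q
≡ NOT ((Q OR NOT R) IFF (P OR Q)) OR Q   — eliminate IMPLIES
≡ NOT (((Q OR NOT R) IMPLIES (P OR Q)) AND ((P OR Q) IMPLIES (Q OR NOT R))) OR Q   — eliminate IFF
≡ NOT ((NOT (Q OR NOT R) OR P OR Q) AND ((P OR Q) IMPLIES (Q OR NOT R))) OR Q   — eliminate IMPLIES
≡ NOT ((NOT (Q OR NOT R) OR P OR Q) AND (NOT (P OR Q) OR Q OR NOT R)) OR Q   — eliminate IMPLIES
≡ NOT (NOT (Q OR NOT R) OR P OR Q) OR NOT (NOT (P OR Q) OR Q OR NOT R) OR Q   — De Morgan
≡ (NOT NOT (Q OR NOT R) AND NOT P AND NOT Q) OR NOT (NOT (P OR Q) OR Q OR NOT R) OR Q   — De Morgan
≡ ((Q OR NOT R) AND NOT P AND NOT Q) OR NOT (NOT (P OR Q) OR Q OR NOT R) OR Q   — double negation
≡ ((Q OR NOT R) AND NOT P AND NOT Q) OR (NOT NOT (P OR Q) AND NOT Q AND NOT NOT R) OR Q   — De Morgan
≡ ((Q OR NOT R) AND NOT P AND NOT Q) OR ((P OR Q) AND NOT Q AND NOT NOT R) OR Q   — double negation
≡ ((Q OR NOT R) AND NOT P AND NOT Q) OR ((P OR Q) AND NOT Q AND R) OR Q   — double negation
≡ (Q OR NOT R OR P OR Q OR Q) AND (Q OR NOT R OR NOT Q OR Q) AND (Q OR NOT R OR R OR Q) AND (NOT P OR P OR Q OR Q) AND (NOT P OR NOT Q OR Q) AND (NOT P OR R OR Q) AND (NOT Q OR P OR Q OR Q) AND (NOT Q OR NOT Q OR Q) AND (NOT Q OR R OR Q)   — distribute OR over AND
≡ (Q OR NOT R OR P) AND (NOT P OR R OR Q)   — simplify

(Q OR NOT R OR P) AND (NOT P OR R OR Q)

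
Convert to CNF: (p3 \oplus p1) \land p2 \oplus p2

p2 \land (\lnot p3 \lor p1 \lor \lnot p2) \land (\lnot p1 \lor p3 \lor \lnot p2)

(p3 \oplus p1) \land p2 \oplus p2
= ((p3 \oplus p1) \land p2 \lor p2) \land \lnot ((p3 \oplus p1) \land p2 \land p2)   [expand \oplus]
= ((p3 \lor p1) \land \lnot (p3 \land p1) \land p2 \lor p2) \land \lnot ((p3 \oplus p1) \land p2 \land p2)   [expand \oplus]
= ((p3 \lor p1) \land \lnot (p3 \land p1) \land p2 \lor p2) \land \lnot ((p3 \lor p1) \land \lnot (p3 \land p1) \land p2 \land p2)   [expand \oplus]
= ((p3 \lor p1) \land (\lnot p3 \lor \lnot p1) \land p2 \lor p2) \land \lnot ((p3 \lor p1) \land \lnot (p3 \land p1) \land p2 \land p2)   [De Morgan]
= ((p3 \lor p1) \land (\lnot p3 \lor \lnot p1) \land p2 \lor p2) \land (\lnot (p3 \lor p1) \lor \lnot \lnot (p3 \land p1) \lor \lnot p2 \lor \lnot p2)   [De Morgan]
= ((p3 \lor p1) \land (\lnot p3 \lor \lnot p1) \land p2 \lor p2) \land (\lnot p3 \land \lnot p1 \lor \lnot \lnot (p3 \land p1) \lor \lnot p2 \lor \lnot p2)   [De Morgan]
= ((p3 \lor p1) \land (\lnot p3 \lor \lnot p1) \land p2 \lor p2) \land (\lnot p3 \land \lnot p1 \lor p3 \land p1 \lor \lnot p2 \lor \lnot p2)   [double negation]
= (p3 \lor p1 \lor p2) \land (\lnot p3 \lor \lnot p1 \lor p2) \land (p2 \lor p2) \land (\lnot p3 \lor p3 \lor \lnot p2 \lor \lnot p2) \land (\lnot p3 \lor p1 \lor \lnot p2 \lor \lnot p2) \land (\lnot p1 \lor p3 \lor \lnot p2 \lor \lnot p2) \land (\lnot p1 \lor p1 \lor \lnot p2 \lor \lnot p2)   [distribute \lor over \land]
= p2 \land (\lnot p3 \lor p1 \lor \lnot p2) \land (\lnot p1 \lor p3 \lor \lnot p2)   [simplify]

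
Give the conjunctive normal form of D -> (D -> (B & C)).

(~D | B) & (~D | C)

D -> (D -> (B & C))
= ~D | (D -> (B & C))   [eliminate ->]
= ~D | ~D | (B & C)   [eliminate ->]
= (~D | ~D | B) & (~D | ~D | C)   [distribute | over &]
= (~D | B) & (~D | C)   [simplify]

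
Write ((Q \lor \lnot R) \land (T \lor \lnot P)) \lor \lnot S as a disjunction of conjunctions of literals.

((Q \lor \lnot R) \land (T \lor \lnot P)) \lor \lnot S
⇔ (Q \land T) \lor (Q \land \lnot P) \lor (\lnot R \land T) \lor (\lnot R \land \lnot P) \lor \lnot S   [distribute \land over \lor]

(Q \land T) \lor (Q \land \lnot P) \lor (\lnot R \land T) \lor (\lnot R \land \lnot P) \lor \lnot S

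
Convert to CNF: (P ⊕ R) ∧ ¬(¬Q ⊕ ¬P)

(P ∨ R) ∧ (¬P ∨ ¬R) ∧ (Q ∨ ¬P) ∧ (P ∨ ¬Q)

(P ⊕ R) ∧ ¬(¬Q ⊕ ¬P)
≡ (P ∨ R) ∧ ¬(P ∧ R) ∧ ¬(¬Q ⊕ ¬P)   [expand ⊕]
≡ (P ∨ R) ∧ ¬(P ∧ R) ∧ ¬((¬Q ∨ ¬P) ∧ ¬(¬Q ∧ ¬P))   [expand ⊕]
≡ (P ∨ R) ∧ (¬P ∨ ¬R) ∧ ¬((¬Q ∨ ¬P) ∧ ¬(¬Q ∧ ¬P))   [De Morgan]
≡ (P ∨ R) ∧ (¬P ∨ ¬R) ∧ (¬(¬Q ∨ ¬P) ∨ ¬¬(¬Q ∧ ¬P))   [De Morgan]
≡ (P ∨ R) ∧ (¬P ∨ ¬R) ∧ ((¬¬Q ∧ ¬¬P) ∨ ¬¬(¬Q ∧ ¬P))   [De Morgan]
≡ (P ∨ R) ∧ (¬P ∨ ¬R) ∧ ((Q ∧ ¬¬P) ∨ ¬¬(¬Q ∧ ¬P))   [double negation]
≡ (P ∨ R) ∧ (¬P ∨ ¬R) ∧ ((Q ∧ P) ∨ ¬¬(¬Q ∧ ¬P))   [double negation]
≡ (P ∨ R) ∧ (¬P ∨ ¬R) ∧ ((Q ∧ P) ∨ (¬Q ∧ ¬P))   [double negation]
≡ (P ∨ R) ∧ (¬P ∨ ¬R) ∧ (Q ∨ ¬Q) ∧ (Q ∨ ¬P) ∧ (P ∨ ¬Q) ∧ (P ∨ ¬P)   [distribute ∨ over ∧]
≡ (P ∨ R) ∧ (¬P ∨ ¬R) ∧ (Q ∨ ¬P) ∧ (P ∨ ¬Q)   [simplify]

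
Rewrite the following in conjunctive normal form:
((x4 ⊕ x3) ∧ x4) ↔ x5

((x4 ⊕ x3) ∧ x4) ↔ x5
≡ (((x4 ⊕ x3) ∧ x4) → x5) ∧ (x5 → ((x4 ⊕ x3) ∧ x4))   [eliminate ↔]
≡ (¬((x4 ⊕ x3) ∧ x4) ∨ x5) ∧ (x5 → ((x4 ⊕ x3) ∧ x4))   [eliminate →]
≡ (¬((x4 ∨ x3) ∧ ¬(x4 ∧ x3) ∧ x4) ∨ x5) ∧ (x5 → ((x4 ⊕ x3) ∧ x4))   [expand ⊕]
≡ (¬((x4 ∨ x3) ∧ ¬(x4 ∧ x3) ∧ x4) ∨ x5) ∧ (¬x5 ∨ ((x4 ⊕ x3) ∧ x4))   [eliminate →]
≡ (¬((x4 ∨ x3) ∧ ¬(x4 ∧ x3) ∧ x4) ∨ x5) ∧ (¬x5 ∨ ((x4 ∨ x3) ∧ ¬(x4 ∧ x3) ∧ x4))   [expand ⊕]
≡ (¬(x4 ∨ x3) ∨ ¬¬(x4 ∧ x3) ∨ ¬x4 ∨ x5) ∧ (¬x5 ∨ ((x4 ∨ x3) ∧ ¬(x4 ∧ x3) ∧ x4))   [De Morgan]
≡ ((¬x4 ∧ ¬x3) ∨ ¬¬(x4 ∧ x3) ∨ ¬x4 ∨ x5) ∧ (¬x5 ∨ ((x4 ∨ x3) ∧ ¬(x4 ∧ x3) ∧ x4))   [De Morgan]
≡ ((¬x4 ∧ ¬x3) ∨ (x4 ∧ x3) ∨ ¬x4 ∨ x5) ∧ (¬x5 ∨ ((x4 ∨ x3) ∧ ¬(x4 ∧ x3) ∧ x4))   [double negation]
≡ ((¬x4 ∧ ¬x3) ∨ (x4 ∧ x3) ∨ ¬x4 ∨ x5) ∧ (¬x5 ∨ ((x4 ∨ x3) ∧ (¬x4 ∨ ¬x3) ∧ x4))   [De Morgan]
≡ (¬x4 ∨ x4 ∨ ¬x4 ∨ x5) ∧ (¬x4 ∨ x3 ∨ ¬x4 ∨ x5) ∧ (¬x3 ∨ x4 ∨ ¬x4 ∨ x5) ∧ (¬x3 ∨ x3 ∨ ¬x4 ∨ x5) ∧ (¬x5 ∨ x4 ∨ x3) ∧ (¬x5 ∨ ¬x4 ∨ ¬x3) ∧ (¬x5 ∨ x4)   [distribute ∨ over ∧]
≡ (¬x4 ∨ x3 ∨ x5) ∧ (¬x5 ∨ ¬x4 ∨ ¬x3) ∧ (¬x5 ∨ x4)   [simplify]

(¬x4 ∨ x3 ∨ x5) ∧ (¬x5 ∨ ¬x4 ∨ ¬x3) ∧ (¬x5 ∨ x4)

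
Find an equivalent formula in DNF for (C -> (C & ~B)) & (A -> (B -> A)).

(C -> (C & ~B)) & (A -> (B -> A))
⇔ (~C | (C & ~B)) & (A -> (B -> A))   [eliminate ->]
⇔ (~C | (C & ~B)) & (~A | (B -> A))   [eliminate ->]
⇔ (~C | (C & ~B)) & (~A | ~B | A)   [eliminate ->]
⇔ (~C & ~A) | (~C & ~B) | (~C & A) | (C & ~B & ~A) | (C & ~B & ~B) | (C & ~B & A)   [distribute & over |]
⇔ (~C & ~A) | (~C & ~B) | (~C & A) | (C & ~B)   [simplify]

(~C & ~A) | (~C & ~B) | (~C & A) | (C & ~B)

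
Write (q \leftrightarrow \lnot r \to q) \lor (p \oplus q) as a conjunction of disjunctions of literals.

(q \leftrightarrow \lnot r \to q) \lor (p \oplus q)
≡ (q \to (\lnot r \to q)) \land ((\lnot r \to q) \to q) \lor (p \oplus q)   [eliminate \leftrightarrow]
≡ (\lnot q \lor (\lnot r \to q)) \land ((\lnot r \to q) \to q) \lor (p \oplus q)   [eliminate \to]
≡ (\lnot q \lor \lnot \lnot r \lor q) \land ((\lnot r \to q) \to q) \lor (p \oplus q)   [eliminate \to]
≡ (\lnot q \lor \lnot \lnot r \lor q) \land (\lnot (\lnot r \to q) \lor q) \lor (p \oplus q)   [eliminate \to]
≡ (\lnot q \lor \lnot \lnot r \lor q) \land (\lnot (\lnot \lnot r \lor q) \lor q) \lor (p \oplus q)   [eliminate \to]
≡ (\lnot q \lor \lnot \lnot r \lor q) \land (\lnot (\lnot \lnot r \lor q) \lor q) \lor (p \lor q) \land \lnot (p \land q)   [expand \oplus]
≡ (\lnot q \lor r \lor q) \land (\lnot (\lnot \lnot r \lor q) \lor q) \lor (p \lor q) \land \lnot (p \land q)   [double negation]
≡ (\lnot q \lor r \lor q) \land (\lnot \lnot \lnot r \land \lnot q \lor q) \lor (p \lor q) \land \lnot (p \land q)   [De Morgan]
≡ (\lnot q \lor r \lor q) \land (\lnot r \land \lnot q \lor q) \lor (p \lor q) \land \lnot (p \land q)   [double negation]
≡ (\lnot q \lor r \lor q) \land (\lnot r \land \lnot q \lor q) \lor (p \lor q) \land (\lnot p \lor \lnot q)   [De Morgan]
≡ (\lnot q \lor r \lor q \lor p \lor q) \land (\lnot q \lor r \lor q \lor \lnot p \lor \lnot q) \land (\lnot r \lor q \lor p \lor q) \land (\lnot r \lor q \lor \lnot p \lor \lnot q) \land (\lnot q \lor q \lor p \lor q) \land (\lnot q \lor q \lor \lnot p \lor \lnot q)   [distribute \lor over \land]
≡ \lnot r \lor q \lor p   [simplify]

\lnot r \lor q \lor p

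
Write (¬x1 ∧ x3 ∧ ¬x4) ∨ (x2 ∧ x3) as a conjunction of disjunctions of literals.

(¬x1 ∨ x2) ∧ x3 ∧ (¬x4 ∨ x2)

(¬x1 ∧ x3 ∧ ¬x4) ∨ (x2 ∧ x3)
≡ (¬x1 ∨ x2) ∧ (¬x1 ∨ x3) ∧ (x3 ∨ x2) ∧ (x3 ∨ x3) ∧ (¬x4 ∨ x2) ∧ (¬x4 ∨ x3)   — distribute ∨ over ∧
≡ (¬x1 ∨ x2) ∧ x3 ∧ (¬x4 ∨ x2)   — simplify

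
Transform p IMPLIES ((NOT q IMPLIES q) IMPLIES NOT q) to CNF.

NOT p OR NOT q

p IMPLIES ((NOT q IMPLIES q) IMPLIES NOT q)
= NOT p OR ((NOT q IMPLIES q) IMPLIES NOT q)   [eliminate IMPLIES]
= NOT p OR NOT (NOT q IMPLIES q) OR NOT q   [eliminate IMPLIES]
= NOT p OR NOT (NOT NOT q OR q) OR NOT q   [eliminate IMPLIES]
= NOT p OR (NOT NOT NOT q AND NOT q) OR NOT q   [De Morgan]
= NOT p OR (NOT q AND NOT q) OR NOT q   [double negation]
= (NOT p OR NOT q OR NOT q) AND (NOT p OR NOT q OR NOT q)   [distribute OR over AND]
= NOT p OR NOT q   [simplify]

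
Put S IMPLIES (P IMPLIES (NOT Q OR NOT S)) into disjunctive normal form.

NOT S OR NOT P OR NOT Q

S IMPLIES (P IMPLIES (NOT Q OR NOT S))
= NOT S OR (P IMPLIES (NOT Q OR NOT S))   (eliminate IMPLIES)
= NOT S OR NOT P OR NOT Q OR NOT S   (eliminate IMPLIES)
= NOT S OR NOT P OR NOT Q   (simplify)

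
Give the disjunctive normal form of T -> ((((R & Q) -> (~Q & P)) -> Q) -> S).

T -> ((((R & Q) -> (~Q & P)) -> Q) -> S)
≡ ~T | ((((R & Q) -> (~Q & P)) -> Q) -> S)   [eliminate ->]
≡ ~T | ~(((R & Q) -> (~Q & P)) -> Q) | S   [eliminate ->]
≡ ~T | ~(~((R & Q) -> (~Q & P)) | Q) | S   [eliminate ->]
≡ ~T | ~(~(~(R & Q) | (~Q & P)) | Q) | S   [eliminate ->]
≡ ~T | (~~(~(R & Q) | (~Q & P)) & ~Q) | S   [De Morgan]
≡ ~T | ((~(R & Q) | (~Q & P)) & ~Q) | S   [double negation]
≡ ~T | ((~R | ~Q | (~Q & P)) & ~Q) | S   [De Morgan]
≡ ~T | (~R & ~Q) | (~Q & ~Q) | (~Q & P & ~Q) | S   [distribute & over |]
≡ ~T | ~Q | S   [simplify]

~T | ~Q | S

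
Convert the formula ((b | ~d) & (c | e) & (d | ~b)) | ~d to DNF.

(b & c & d) | (b & e & d) | ~d

((b | ~d) & (c | e) & (d | ~b)) | ~d
≡ (b & c & d) | (b & c & ~b) | (b & e & d) | (b & e & ~b) | (~d & c & d) | (~d & c & ~b) | (~d & e & d) | (~d & e & ~b) | ~d   [distribute & over |]
≡ (b & c & d) | (b & e & d) | ~d   [simplify]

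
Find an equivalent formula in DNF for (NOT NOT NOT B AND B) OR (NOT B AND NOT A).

NOT B AND NOT A

(NOT NOT NOT B AND B) OR (NOT B AND NOT A)
= (NOT B AND B) OR (NOT B AND NOT A)
= NOT B AND NOT A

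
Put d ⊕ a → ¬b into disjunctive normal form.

d ⊕ a → ¬b
≡ ¬(d ⊕ a) ∨ ¬b   — eliminate →
≡ ¬(d ∧ ¬a ∨ ¬d ∧ a) ∨ ¬b   — expand ⊕
≡ ¬(d ∧ ¬a) ∧ ¬(¬d ∧ a) ∨ ¬b   — De Morgan
≡ (¬d ∨ ¬¬a) ∧ ¬(¬d ∧ a) ∨ ¬b   — De Morgan
≡ (¬d ∨ a) ∧ ¬(¬d ∧ a) ∨ ¬b   — double negation
≡ (¬d ∨ a) ∧ (¬¬d ∨ ¬a) ∨ ¬b   — De Morgan
≡ (¬d ∨ a) ∧ (d ∨ ¬a) ∨ ¬b   — double negation
≡ ¬d ∧ d ∨ ¬d ∧ ¬a ∨ a ∧ d ∨ a ∧ ¬a ∨ ¬b   — distribute ∧ over ∨
≡ ¬d ∧ ¬a ∨ a ∧ d ∨ ¬b   — simplify

¬d ∧ ¬a ∨ a ∧ d ∨ ¬b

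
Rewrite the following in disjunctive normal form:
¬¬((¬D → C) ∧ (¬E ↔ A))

¬¬((¬D → C) ∧ (¬E ↔ A))
≡ ¬¬((¬¬D ∨ C) ∧ (¬E ↔ A))   [eliminate →]
≡ ¬¬((¬¬D ∨ C) ∧ (¬E → A) ∧ (A → ¬E))   [eliminate ↔]
≡ ¬¬((¬¬D ∨ C) ∧ (¬¬E ∨ A) ∧ (A → ¬E))   [eliminate →]
≡ ¬¬((¬¬D ∨ C) ∧ (¬¬E ∨ A) ∧ (¬A ∨ ¬E))   [eliminate →]
≡ (¬¬D ∨ C) ∧ (¬¬E ∨ A) ∧ (¬A ∨ ¬E)   [double negation]
≡ (D ∨ C) ∧ (¬¬E ∨ A) ∧ (¬A ∨ ¬E)   [double negation]
≡ (D ∨ C) ∧ (E ∨ A) ∧ (¬A ∨ ¬E)   [double negation]
≡ (D ∧ E ∧ ¬A) ∨ (D ∧ E ∧ ¬E) ∨ (D ∧ A ∧ ¬A) ∨ (D ∧ A ∧ ¬E) ∨ (C ∧ E ∧ ¬A) ∨ (C ∧ E ∧ ¬E) ∨ (C ∧ A ∧ ¬A) ∨ (C ∧ A ∧ ¬E)   [distribute ∧ over ∨]
≡ (D ∧ E ∧ ¬A) ∨ (D ∧ A ∧ ¬E) ∨ (C ∧ E ∧ ¬A) ∨ (C ∧ A ∧ ¬E)   [simplify]

(D ∧ E ∧ ¬A) ∨ (D ∧ A ∧ ¬E) ∨ (C ∧ E ∧ ¬A) ∨ (C ∧ A ∧ ¬E)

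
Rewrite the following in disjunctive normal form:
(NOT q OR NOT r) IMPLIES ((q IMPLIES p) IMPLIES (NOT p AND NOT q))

(NOT q OR NOT r) IMPLIES ((q IMPLIES p) IMPLIES (NOT p AND NOT q))
⇔ NOT (NOT q OR NOT r) OR ((q IMPLIES p) IMPLIES (NOT p AND NOT q))   — eliminate IMPLIES
⇔ NOT (NOT q OR NOT r) OR NOT (q IMPLIES p) OR (NOT p AND NOT q)   — eliminate IMPLIES
⇔ NOT (NOT q OR NOT r) OR NOT (NOT q OR p) OR (NOT p AND NOT q)   — eliminate IMPLIES
⇔ (NOT NOT q AND NOT NOT r) OR NOT (NOT q OR p) OR (NOT p AND NOT q)   — De Morgan
⇔ (q AND NOT NOT r) OR NOT (NOT q OR p) OR (NOT p AND NOT q)   — double negation
⇔ (q AND r) OR NOT (NOT q OR p) OR (NOT p AND NOT q)   — double negation
⇔ (q AND r) OR (NOT NOT q AND NOT p) OR (NOT p AND NOT q)   — De Morgan
⇔ (q AND r) OR (q AND NOT p) OR (NOT p AND NOT q)   — double negation

(q AND r) OR (q AND NOT p) OR (NOT p AND NOT q)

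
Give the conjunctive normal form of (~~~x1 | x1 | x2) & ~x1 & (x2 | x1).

(~~~x1 | x1 | x2) & ~x1 & (x2 | x1)
⇔ (~x1 | x1 | x2) & ~x1 & (x2 | x1)   — double negation
⇔ ~x1 & (x2 | x1)   — simplify

~x1 & (x2 | x1)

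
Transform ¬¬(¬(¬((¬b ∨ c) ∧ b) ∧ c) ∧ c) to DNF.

c ∧ b

¬¬(¬(¬((¬b ∨ c) ∧ b) ∧ c) ∧ c)
≡ ¬(¬((¬b ∨ c) ∧ b) ∧ c) ∧ c
≡ (¬¬((¬b ∨ c) ∧ b) ∨ ¬c) ∧ c
≡ (((¬b ∨ c) ∧ b) ∨ ¬c) ∧ c
≡ (¬b ∧ b ∧ c) ∨ (c ∧ b ∧ c) ∨ (¬c ∧ c)
≡ c ∧ b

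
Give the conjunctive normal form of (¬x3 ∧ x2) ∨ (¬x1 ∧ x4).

(¬x3 ∧ x2) ∨ (¬x1 ∧ x4)
⇔ (¬x3 ∨ ¬x1) ∧ (¬x3 ∨ x4) ∧ (x2 ∨ ¬x1) ∧ (x2 ∨ x4)   [distribute ∨ over ∧]

(¬x3 ∨ ¬x1) ∧ (¬x3 ∨ x4) ∧ (x2 ∨ ¬x1) ∧ (x2 ∨ x4)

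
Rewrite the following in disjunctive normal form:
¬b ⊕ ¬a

¬b ⊕ ¬a
≡ ¬b ∧ ¬¬a ∨ ¬¬b ∧ ¬a   — expand ⊕
≡ ¬b ∧ a ∨ ¬¬b ∧ ¬a   — double negation
≡ ¬b ∧ a ∨ b ∧ ¬a   — double negation

¬b ∧ a ∨ b ∧ ¬a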